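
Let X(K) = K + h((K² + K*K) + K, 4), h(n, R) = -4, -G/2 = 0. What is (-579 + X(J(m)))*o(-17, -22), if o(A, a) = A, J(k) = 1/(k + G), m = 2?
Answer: 19805/2 ≈ 9902.5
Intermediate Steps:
G = 0 (G = -2*0 = 0)
J(k) = 1/k (J(k) = 1/(k + 0) = 1/k)
X(K) = -4 + K (X(K) = K - 4 = -4 + K)
(-579 + X(J(m)))*o(-17, -22) = (-579 + (-4 + 1/2))*(-17) = (-579 + (-4 + ½))*(-17) = (-579 - 7/2)*(-17) = -1165/2*(-17) = 19805/2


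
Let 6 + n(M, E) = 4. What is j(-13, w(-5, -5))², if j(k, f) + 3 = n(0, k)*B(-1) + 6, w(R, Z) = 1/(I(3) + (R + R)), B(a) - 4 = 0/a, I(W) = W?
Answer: 25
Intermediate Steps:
n(M, E) = -2 (n(M, E) = -6 + 4 = -2)
B(a) = 4 (B(a) = 4 + 0/a = 4 + 0 = 4)
w(R, Z) = 1/(3 + 2*R) (w(R, Z) = 1/(3 + (R + R)) = 1/(3 + 2*R))
j(k, f) = -5 (j(k, f) = -3 + (-2*4 + 6) = -3 + (-8 + 6) = -3 - 2 = -5)
j(-13, w(-5, -5))² = (-5)² = 25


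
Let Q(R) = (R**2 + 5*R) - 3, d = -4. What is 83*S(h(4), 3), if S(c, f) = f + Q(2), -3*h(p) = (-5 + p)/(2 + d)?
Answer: 1162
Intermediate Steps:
Q(R) = -3 + R**2 + 5*R
h(p) = -5/6 + p/6 (h(p) = -(-5 + p)/(3*(2 - 4)) = -(-5 + p)/(3*(-2)) = -(-5 + p)*(-1)/(3*2) = -(5/2 - p/2)/3 = -5/6 + p/6)
S(c, f) = 11 + f (S(c, f) = f + (-3 + 2**2 + 5*2) = f + (-3 + 4 + 10) = f + 11 = 11 + f)
83*S(h(4), 3) = 83*(11 + 3) = 83*14 = 1162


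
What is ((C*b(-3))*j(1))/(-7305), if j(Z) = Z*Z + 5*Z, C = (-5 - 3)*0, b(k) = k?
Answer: 0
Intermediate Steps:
C = 0 (C = -8*0 = 0)
j(Z) = Z**2 + 5*Z
((C*b(-3))*j(1))/(-7305) = ((0*(-3))*(1*(5 + 1)))/(-7305) = (0*(1*6))*(-1/7305) = (0*6)*(-1/7305) = 0*(-1/7305) = 0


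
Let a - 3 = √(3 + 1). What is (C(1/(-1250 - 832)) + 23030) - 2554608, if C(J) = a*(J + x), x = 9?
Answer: -5270651711/2082 ≈ -2.5315e+6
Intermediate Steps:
a = 5 (a = 3 + √(3 + 1) = 3 + √4 = 3 + 2 = 5)
C(J) = 45 + 5*J (C(J) = 5*(J + 9) = 5*(9 + J) = 45 + 5*J)
(C(1/(-1250 - 832)) + 23030) - 2554608 = ((45 + 5/(-1250 - 832)) + 23030) - 2554608 = ((45 + 5/(-2082)) + 23030) - 2554608 = ((45 + 5*(-1/2082)) + 23030) - 2554608 = ((45 - 5/2082) + 23030) - 2554608 = (93685/2082 + 23030) - 2554608 = 48042145/2082 - 2554608 = -5270651711/2082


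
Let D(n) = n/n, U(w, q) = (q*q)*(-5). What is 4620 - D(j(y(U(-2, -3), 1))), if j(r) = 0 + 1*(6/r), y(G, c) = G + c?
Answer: 4619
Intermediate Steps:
U(w, q) = -5*q² (U(w, q) = q²*(-5) = -5*q²)
j(r) = 6/r (j(r) = 0 + 6/r = 6/r)
D(n) = 1
4620 - D(j(y(U(-2, -3), 1))) = 4620 - 1*1 = 4620 - 1 = 4619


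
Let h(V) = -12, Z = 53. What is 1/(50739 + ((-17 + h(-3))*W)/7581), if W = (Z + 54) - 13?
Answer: 7581/384649633 ≈ 1.9709e-5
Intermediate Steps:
W = 94 (W = (53 + 54) - 13 = 107 - 13 = 94)
1/(50739 + ((-17 + h(-3))*W)/7581) = 1/(50739 + ((-17 - 12)*94)/7581) = 1/(50739 - 29*94*(1/7581)) = 1/(50739 - 2726*1/7581) = 1/(50739 - 2726/7581) = 1/(384649633/7581) = 7581/384649633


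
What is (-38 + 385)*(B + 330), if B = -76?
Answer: 88138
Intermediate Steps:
(-38 + 385)*(B + 330) = (-38 + 385)*(-76 + 330) = 347*254 = 88138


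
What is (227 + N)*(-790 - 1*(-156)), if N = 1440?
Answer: -1056878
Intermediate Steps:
(227 + N)*(-790 - 1*(-156)) = (227 + 1440)*(-790 - 1*(-156)) = 1667*(-790 + 156) = 1667*(-634) = -1056878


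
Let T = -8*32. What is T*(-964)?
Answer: 246784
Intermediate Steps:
T = -256
T*(-964) = -256*(-964) = 246784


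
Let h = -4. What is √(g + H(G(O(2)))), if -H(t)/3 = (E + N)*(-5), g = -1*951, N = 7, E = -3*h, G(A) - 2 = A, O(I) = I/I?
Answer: 3*I*√74 ≈ 25.807*I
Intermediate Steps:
O(I) = 1
G(A) = 2 + A
E = 12 (E = -3*(-4) = 12)
g = -951
H(t) = 285 (H(t) = -3*(12 + 7)*(-5) = -57*(-5) = -3*(-95) = 285)
√(g + H(G(O(2)))) = √(-951 + 285) = √(-666) = 3*I*√74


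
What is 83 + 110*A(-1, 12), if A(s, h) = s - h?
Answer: -1347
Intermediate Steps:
83 + 110*A(-1, 12) = 83 + 110*(-1 - 1*12) = 83 + 110*(-1 - 12) = 83 + 110*(-13) = 83 - 1430 = -1347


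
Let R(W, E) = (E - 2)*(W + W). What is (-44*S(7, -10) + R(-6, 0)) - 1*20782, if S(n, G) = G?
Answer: -20318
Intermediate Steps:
R(W, E) = 2*W*(-2 + E) (R(W, E) = (-2 + E)*(2*W) = 2*W*(-2 + E))
(-44*S(7, -10) + R(-6, 0)) - 1*20782 = (-44*(-10) + 2*(-6)*(-2 + 0)) - 1*20782 = (440 + 2*(-6)*(-2)) - 20782 = (440 + 24) - 20782 = 464 - 20782 = -20318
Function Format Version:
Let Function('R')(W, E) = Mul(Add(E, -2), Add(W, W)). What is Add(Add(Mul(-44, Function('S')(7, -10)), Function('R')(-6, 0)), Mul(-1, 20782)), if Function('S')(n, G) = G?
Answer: -20318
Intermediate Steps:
Function('R')(W, E) = Mul(2, W, Add(-2, E)) (Function('R')(W, E) = Mul(Add(-2, E), Mul(2, W)) = Mul(2, W, Add(-2, E)))
Add(Add(Mul(-44, Function('S')(7, -10)), Function('R')(-6, 0)), Mul(-1, 20782)) = Add(Add(Mul(-44, -10), Mul(2, -6, Add(-2, 0))), Mul(-1, 20782)) = Add(Add(440, Mul(2, -6, -2)), -20782) = Add(Add(440, 24), -20782) = Add(464, -20782) = -20318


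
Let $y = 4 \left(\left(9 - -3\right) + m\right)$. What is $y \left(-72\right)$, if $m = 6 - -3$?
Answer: $-6048$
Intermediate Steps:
$m = 9$ ($m = 6 + 3 = 9$)
$y = 84$ ($y = 4 \left(\left(9 - -3\right) + 9\right) = 4 \left(\left(9 + 3\right) + 9\right) = 4 \left(12 + 9\right) = 4 \cdot 21 = 84$)
$y \left(-72\right) = 84 \left(-72\right) = -6048$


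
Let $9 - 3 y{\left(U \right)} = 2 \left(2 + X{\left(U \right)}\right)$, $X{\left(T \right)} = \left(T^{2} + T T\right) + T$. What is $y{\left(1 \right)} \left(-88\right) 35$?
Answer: $\frac{3080}{3} \approx 1026.7$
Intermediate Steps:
$X{\left(T \right)} = T + 2 T^{2}$ ($X{\left(T \right)} = \left(T^{2} + T^{2}\right) + T = 2 T^{2} + T = T + 2 T^{2}$)
$y{\left(U \right)} = \frac{5}{3} - \frac{2 U \left(1 + 2 U\right)}{3}$ ($y{\left(U \right)} = 3 - \frac{2 \left(2 + U \left(1 + 2 U\right)\right)}{3} = 3 - \frac{4 + 2 U \left(1 + 2 U\right)}{3} = 3 - \left(\frac{4}{3} + \frac{2 U \left(1 + 2 U\right)}{3}\right) = \frac{5}{3} - \frac{2 U \left(1 + 2 U\right)}{3}$)
$y{\left(1 \right)} \left(-88\right) 35 = \left(\frac{5}{3} - \frac{2 \left(1 + 2 \cdot 1\right)}{3}\right) \left(-88\right) 35 = \left(\frac{5}{3} - \frac{2 \left(1 + 2\right)}{3}\right) \left(-88\right) 35 = \left(\frac{5}{3} - \frac{2}{3} \cdot 3\right) \left(-88\right) 35 = \left(\frac{5}{3} - 2\right) \left(-88\right) 35 = \left(- \frac{1}{3}\right) \left(-88\right) 35 = \frac{88}{3} \cdot 35 = \frac{3080}{3}$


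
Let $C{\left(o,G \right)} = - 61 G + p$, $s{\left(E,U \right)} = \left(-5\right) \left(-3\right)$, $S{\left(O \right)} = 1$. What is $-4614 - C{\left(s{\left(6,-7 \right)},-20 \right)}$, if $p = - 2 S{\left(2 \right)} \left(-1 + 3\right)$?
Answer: $-5830$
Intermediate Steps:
$p = -4$ ($p = - 2 \cdot 1 \left(-1 + 3\right) = - 2 \cdot 1 \cdot 2 = \left(-2\right) 2 = -4$)
$s{\left(E,U \right)} = 15$
$C{\left(o,G \right)} = -4 - 61 G$ ($C{\left(o,G \right)} = - 61 G - 4 = -4 - 61 G$)
$-4614 - C{\left(s{\left(6,-7 \right)},-20 \right)} = -4614 - \left(-4 - -1220\right) = -4614 - \left(-4 + 1220\right) = -4614 - 1216 = -5830$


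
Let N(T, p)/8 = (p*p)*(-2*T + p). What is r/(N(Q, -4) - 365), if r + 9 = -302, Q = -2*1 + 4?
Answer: 311/1389 ≈ 0.22390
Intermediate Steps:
Q = 2 (Q = -2 + 4 = 2)
r = -311 (r = -9 - 302 = -311)
N(T, p) = 8*p²*(p - 2*T) (N(T, p) = 8*((p*p)*(-2*T + p)) = 8*(p²*(p - 2*T)) = 8*p²*(p - 2*T))
r/(N(Q, -4) - 365) = -311/(8*(-4)²*(-4 - 2*2) - 365) = -311/(8*16*(-4 - 4) - 365) = -311/(8*16*(-8) - 365) = -311/(-1024 - 365) = -311/(-1389) = -1/1389*(-311) = 311/1389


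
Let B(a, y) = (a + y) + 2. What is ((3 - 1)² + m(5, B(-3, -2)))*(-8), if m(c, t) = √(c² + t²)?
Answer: -32 - 8*√34 ≈ -78.648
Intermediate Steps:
B(a, y) = 2 + a + y
((3 - 1)² + m(5, B(-3, -2)))*(-8) = ((3 - 1)² + √(5² + (2 - 3 - 2)²))*(-8) = (2² + √(25 + (-3)²))*(-8) = (4 + √(25 + 9))*(-8) = (4 + √34)*(-8) = -32 - 8*√34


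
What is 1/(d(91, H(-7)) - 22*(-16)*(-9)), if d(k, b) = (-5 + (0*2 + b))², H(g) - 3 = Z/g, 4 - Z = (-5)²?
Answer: -1/3167 ≈ -0.00031576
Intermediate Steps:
Z = -21 (Z = 4 - 1*(-5)² = 4 - 1*25 = 4 - 25 = -21)
H(g) = 3 - 21/g
d(k, b) = (-5 + b)² (d(k, b) = (-5 + (0 + b))² = (-5 + b)²)
1/(d(91, H(-7)) - 22*(-16)*(-9)) = 1/((-5 + (3 - 21/(-7)))² - 22*(-16)*(-9)) = 1/((-5 + (3 - 21*(-⅐)))² + 352*(-9)) = 1/((-5 + (3 + 3))² - 3168) = 1/((-5 + 6)² - 3168) = 1/(1² - 3168) = 1/(1 - 3168) = 1/(-3167) = -1/3167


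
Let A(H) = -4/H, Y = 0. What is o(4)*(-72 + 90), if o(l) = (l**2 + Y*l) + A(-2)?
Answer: 324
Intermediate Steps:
o(l) = 2 + l**2 (o(l) = (l**2 + 0*l) - 4/(-2) = (l**2 + 0) - 4*(-1/2) = l**2 + 2 = 2 + l**2)
o(4)*(-72 + 90) = (2 + 4**2)*(-72 + 90) = (2 + 16)*18 = 18*18 = 324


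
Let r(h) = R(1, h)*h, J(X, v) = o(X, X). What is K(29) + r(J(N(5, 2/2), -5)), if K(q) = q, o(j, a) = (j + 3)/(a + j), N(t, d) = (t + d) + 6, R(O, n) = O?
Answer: 237/8 ≈ 29.625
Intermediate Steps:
N(t, d) = 6 + d + t (N(t, d) = (d + t) + 6 = 6 + d + t)
o(j, a) = (3 + j)/(a + j)
J(X, v) = (3 + X)/(2*X) (J(X, v) = (3 + X)/(X + X) = (3 + X)/((2*X)) = (1/(2*X))*(3 + X) = (3 + X)/(2*X))
r(h) = h (r(h) = 1*h = h)
K(29) + r(J(N(5, 2/2), -5)) = 29 + (3 + (6 + 2/2 + 5))/(2*(6 + 2/2 + 5)) = 29 + (3 + (6 + 2*(1/2) + 5))/(2*(6 + 2*(1/2) + 5)) = 29 + (3 + (6 + 1 + 5))/(2*(6 + 1 + 5)) = 29 + (1/2)*(3 + 12)/12 = 29 + (1/2)*(1/12)*15 = 29 + 5/8 = 237/8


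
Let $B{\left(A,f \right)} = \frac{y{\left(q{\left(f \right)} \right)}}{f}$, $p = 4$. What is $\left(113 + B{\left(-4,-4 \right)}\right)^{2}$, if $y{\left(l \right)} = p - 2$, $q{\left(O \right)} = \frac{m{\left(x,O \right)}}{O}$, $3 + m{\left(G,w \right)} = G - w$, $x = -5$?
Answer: $\frac{50625}{4} \approx 12656.0$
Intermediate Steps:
$m{\left(G,w \right)} = -3 + G - w$ ($m{\left(G,w \right)} = -3 + \left(G - w\right) = -3 + G - w$)
$q{\left(O \right)} = \frac{-8 - O}{O}$ ($q{\left(O \right)} = \frac{-3 - 5 - O}{O} = \frac{-8 - O}{O}$)
$y{\left(l \right)} = 2$ ($y{\left(l \right)} = 4 - 2 = 2$)
$B{\left(A,f \right)} = \frac{2}{f}$
$\left(113 + B{\left(-4,-4 \right)}\right)^{2} = \left(113 + \frac{2}{-4}\right)^{2} = \left(113 + 2 \left(- \frac{1}{4}\right)\right)^{2} = \left(113 - \frac{1}{2}\right)^{2} = \left(\frac{225}{2}\right)^{2} = \frac{50625}{4}$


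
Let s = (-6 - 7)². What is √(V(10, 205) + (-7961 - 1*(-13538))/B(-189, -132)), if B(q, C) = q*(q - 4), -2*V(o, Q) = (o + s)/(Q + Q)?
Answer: I*√180597093355/1661730 ≈ 0.25574*I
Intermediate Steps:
s = 169 (s = (-13)² = 169)
V(o, Q) = -(169 + o)/(4*Q) (V(o, Q) = -(o + 169)/(2*(Q + Q)) = -(169 + o)/(2*(2*Q)) = -(169 + o)*1/(2*Q)/2 = -(169 + o)/(4*Q))
B(q, C) = q*(-4 + q)
√(V(10, 205) + (-7961 - 1*(-13538))/B(-189, -132)) = √((¼)*(-169 - 1*10)/205 + (-7961 - 1*(-13538))/((-189*(-4 - 189)))) = √((¼)*(1/205)*(-169 - 10) + (-7961 + 13538)/((-189*(-193)))) = √((¼)*(1/205)*(-179) + 5577/36477) = √(-179/820 + 5577*(1/36477)) = √(-179/820 + 1859/12159) = √(-652081/9970380) = I*√180597093355/1661730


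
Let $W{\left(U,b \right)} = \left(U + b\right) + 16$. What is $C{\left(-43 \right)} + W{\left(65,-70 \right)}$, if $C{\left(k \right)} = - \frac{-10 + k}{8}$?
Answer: $\frac{141}{8} \approx 17.625$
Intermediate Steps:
$W{\left(U,b \right)} = 16 + U + b$
$C{\left(k \right)} = \frac{5}{4} - \frac{k}{8}$ ($C{\left(k \right)} = - \frac{-10 + k}{8} = - (- \frac{5}{4} + \frac{k}{8}) = \frac{5}{4} - \frac{k}{8}$)
$C{\left(-43 \right)} + W{\left(65,-70 \right)} = \left(\frac{5}{4} - - \frac{43}{8}\right) + \left(16 + 65 - 70\right) = \left(\frac{5}{4} + \frac{43}{8}\right) + 11 = \frac{53}{8} + 11 = \frac{141}{8}$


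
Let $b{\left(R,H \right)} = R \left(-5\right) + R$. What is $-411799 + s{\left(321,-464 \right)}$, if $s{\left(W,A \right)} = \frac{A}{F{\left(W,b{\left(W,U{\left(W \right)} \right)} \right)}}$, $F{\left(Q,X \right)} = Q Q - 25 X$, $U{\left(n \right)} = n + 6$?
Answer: $- \frac{55650929123}{135141} \approx -4.118 \cdot 10^{5}$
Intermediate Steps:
$U{\left(n \right)} = 6 + n$
$b{\left(R,H \right)} = - 4 R$ ($b{\left(R,H \right)} = - 5 R + R = - 4 R$)
$F{\left(Q,X \right)} = Q^{2} - 25 X$
$s{\left(W,A \right)} = \frac{A}{W^{2} + 100 W}$ ($s{\left(W,A \right)} = \frac{A}{W^{2} - 25 \left(- 4 W\right)} = \frac{A}{W^{2} + 100 W}$)
$-411799 + s{\left(321,-464 \right)} = -411799 - \frac{464}{321 \left(100 + 321\right)} = -411799 - \frac{464}{321 \cdot 421} = -411799 - \frac{464}{321} \cdot \frac{1}{421} = -411799 - \frac{464}{135141} = - \frac{55650929123}{135141}$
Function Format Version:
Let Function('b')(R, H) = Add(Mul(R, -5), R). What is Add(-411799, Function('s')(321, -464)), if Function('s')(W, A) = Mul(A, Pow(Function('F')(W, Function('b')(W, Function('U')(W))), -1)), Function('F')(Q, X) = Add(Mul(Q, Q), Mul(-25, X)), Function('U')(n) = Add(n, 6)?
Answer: Rational(-55650929123, 135141) ≈ -4.1180e+5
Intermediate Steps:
Function('U')(n) = Add(6, n)
Function('b')(R, H) = Mul(-4, R) (Function('b')(R, H) = Add(Mul(-5, R), R) = Mul(-4, R))
Function('F')(Q, X) = Add(Pow(Q, 2), Mul(-25, X))
Function('s')(W, A) = Mul(A, Pow(Add(Pow(W, 2), Mul(100, W)), -1)) (Function('s')(W, A) = Mul(A, Pow(Add(Pow(W, 2), Mul(-25, Mul(-4, W))), -1)) = Mul(A, Pow(Add(Pow(W, 2), Mul(100, W)), -1)))
Add(-411799, Function('s')(321, -464)) = Add(-411799, Mul(-464, Pow(321, -1), Pow(Add(100, 321), -1))) = Add(-411799, Mul(-464, Rational(1, 321), Pow(421, -1))) = Add(-411799, Mul(-464, Rational(1, 321), Rational(1, 421))) = Add(-411799, Rational(-464, 135141)) = Rational(-55650929123, 135141)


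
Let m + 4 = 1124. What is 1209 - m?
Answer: 89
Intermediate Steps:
m = 1120 (m = -4 + 1124 = 1120)
1209 - m = 1209 - 1*1120 = 1209 - 1120 = 89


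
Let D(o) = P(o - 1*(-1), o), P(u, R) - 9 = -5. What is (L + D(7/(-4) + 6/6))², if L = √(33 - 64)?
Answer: (4 + I*√31)² ≈ -15.0 + 44.542*I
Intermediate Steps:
L = I*√31 (L = √(-31) = I*√31 ≈ 5.5678*I)
P(u, R) = 4 (P(u, R) = 9 - 5 = 4)
D(o) = 4
(L + D(7/(-4) + 6/6))² = (I*√31 + 4)² = (4 + I*√31)²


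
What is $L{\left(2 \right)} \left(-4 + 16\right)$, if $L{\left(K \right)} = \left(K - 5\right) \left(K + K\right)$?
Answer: $-144$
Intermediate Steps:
$L{\left(K \right)} = 2 K \left(-5 + K\right)$ ($L{\left(K \right)} = \left(-5 + K\right) 2 K = 2 K \left(-5 + K\right)$)
$L{\left(2 \right)} \left(-4 + 16\right) = 2 \cdot 2 \left(-5 + 2\right) \left(-4 + 16\right) = 2 \cdot 2 \left(-3\right) 12 = \left(-12\right) 12 = -144$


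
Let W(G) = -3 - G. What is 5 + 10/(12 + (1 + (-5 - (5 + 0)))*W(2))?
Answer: 295/57 ≈ 5.1754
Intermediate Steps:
5 + 10/(12 + (1 + (-5 - (5 + 0)))*W(2)) = 5 + 10/(12 + (1 + (-5 - (5 + 0)))*(-3 - 1*2)) = 5 + 10/(12 + (1 + (-5 - 1*5))*(-3 - 2)) = 5 + 10/(12 + (1 + (-5 - 5))*(-5)) = 5 + 10/(12 + (1 - 10)*(-5)) = 5 + 10/(12 - 9*(-5)) = 5 + 10/(12 + 45) = 5 + 10/57 = 295/57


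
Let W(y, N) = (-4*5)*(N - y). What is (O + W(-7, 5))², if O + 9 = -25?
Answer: 75076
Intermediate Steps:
W(y, N) = -20*N + 20*y (W(y, N) = -20*(N - y) = -20*N + 20*y)
O = -34 (O = -9 - 25 = -34)
(O + W(-7, 5))² = (-34 + (-20*5 + 20*(-7)))² = (-34 + (-100 - 140))² = (-34 - 240)² = (-274)² = 75076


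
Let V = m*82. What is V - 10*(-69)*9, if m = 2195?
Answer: 186200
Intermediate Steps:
V = 179990 (V = 2195*82 = 179990)
V - 10*(-69)*9 = 179990 - 10*(-69)*9 = 179990 + 690*9 = 179990 + 6210 = 186200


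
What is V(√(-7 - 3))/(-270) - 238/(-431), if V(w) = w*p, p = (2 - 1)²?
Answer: 238/431 - I*√10/270 ≈ 0.5522 - 0.011712*I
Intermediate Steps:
p = 1 (p = 1² = 1)
V(w) = w (V(w) = w*1 = w)
V(√(-7 - 3))/(-270) - 238/(-431) = √(-7 - 3)/(-270) - 238/(-431) = √(-10)*(-1/270) - 238*(-1/431) = (I*√10)*(-1/270) + 238/431 = -I*√10/270 + 238/431 = 238/431 - I*√10/270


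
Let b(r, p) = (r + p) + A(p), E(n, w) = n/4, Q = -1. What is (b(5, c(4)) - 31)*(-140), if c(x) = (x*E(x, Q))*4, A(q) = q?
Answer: -840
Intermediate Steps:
E(n, w) = n/4 (E(n, w) = n*(¼) = n/4)
c(x) = x² (c(x) = (x*(x/4))*4 = (x²/4)*4 = x²)
b(r, p) = r + 2*p (b(r, p) = (r + p) + p = (p + r) + p = r + 2*p)
(b(5, c(4)) - 31)*(-140) = ((5 + 2*4²) - 31)*(-140) = ((5 + 2*16) - 31)*(-140) = ((5 + 32) - 31)*(-140) = (37 - 31)*(-140) = 6*(-140) = -840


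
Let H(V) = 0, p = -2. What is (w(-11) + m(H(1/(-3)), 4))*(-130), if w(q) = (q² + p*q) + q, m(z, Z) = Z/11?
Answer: -189280/11 ≈ -17207.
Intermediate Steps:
m(z, Z) = Z/11 (m(z, Z) = Z*(1/11) = Z/11)
w(q) = q² - q (w(q) = (q² - 2*q) + q = q² - q)
(w(-11) + m(H(1/(-3)), 4))*(-130) = (-11*(-1 - 11) + (1/11)*4)*(-130) = (-11*(-12) + 4/11)*(-130) = (132 + 4/11)*(-130) = (1456/11)*(-130) = -189280/11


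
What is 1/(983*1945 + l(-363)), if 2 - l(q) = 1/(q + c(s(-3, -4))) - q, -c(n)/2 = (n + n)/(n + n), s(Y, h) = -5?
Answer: 365/697724511 ≈ 5.2313e-7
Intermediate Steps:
c(n) = -2 (c(n) = -2*(n + n)/(n + n) = -2*2*n/(2*n) = -2*2*n*1/(2*n) = -2*1 = -2)
l(q) = 2 + q - 1/(-2 + q) (l(q) = 2 - (1/(q - 2) - q) = 2 - (1/(-2 + q) - q) = 2 + (q - 1/(-2 + q)) = 2 + q - 1/(-2 + q))
1/(983*1945 + l(-363)) = 1/(983*1945 + (-5 + (-363)**2)/(-2 - 363)) = 1/(1911935 + (-5 + 131769)/(-365)) = 1/(1911935 - 1/365*131764) = 1/(1911935 - 131764/365) = 1/(697724511/365) = 365/697724511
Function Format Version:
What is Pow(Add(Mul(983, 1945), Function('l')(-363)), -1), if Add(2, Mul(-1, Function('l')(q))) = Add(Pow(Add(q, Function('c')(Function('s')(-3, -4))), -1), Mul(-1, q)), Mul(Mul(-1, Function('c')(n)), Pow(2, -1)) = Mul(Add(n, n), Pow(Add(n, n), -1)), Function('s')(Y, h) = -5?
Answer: Rational(365, 697724511) ≈ 5.2313e-7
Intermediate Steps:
Function('c')(n) = -2 (Function('c')(n) = Mul(-2, Mul(Add(n, n), Pow(Add(n, n), -1))) = Mul(-2, Mul(Mul(2, n), Pow(Mul(2, n), -1))) = Mul(-2, Mul(Mul(2, n), Mul(Rational(1, 2), Pow(n, -1)))) = Mul(-2, 1) = -2)
Function('l')(q) = Add(2, q, Mul(-1, Pow(Add(-2, q), -1))) (Function('l')(q) = Add(2, Mul(-1, Add(Pow(Add(q, -2), -1), Mul(-1, q)))) = Add(2, Mul(-1, Add(Pow(Add(-2, q), -1), Mul(-1, q)))) = Add(2, Add(q, Mul(-1, Pow(Add(-2, q), -1)))) = Add(2, q, Mul(-1, Pow(Add(-2, q), -1))))
Pow(Add(Mul(983, 1945), Function('l')(-363)), -1) = Pow(Add(Mul(983, 1945), Mul(Pow(Add(-2, -363), -1), Add(-5, Pow(-363, 2)))), -1) = Pow(Add(1911935, Mul(Pow(-365, -1), Add(-5, 131769))), -1) = Pow(Add(1911935, Mul(Rational(-1, 365), 131764)), -1) = Pow(Add(1911935, Rational(-131764, 365)), -1) = Pow(Rational(697724511, 365), -1) = Rational(365, 697724511)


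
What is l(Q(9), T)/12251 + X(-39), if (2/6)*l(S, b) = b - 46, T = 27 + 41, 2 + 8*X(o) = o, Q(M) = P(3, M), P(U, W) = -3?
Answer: -501763/98008 ≈ -5.1196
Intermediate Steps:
Q(M) = -3
X(o) = -1/4 + o/8
T = 68
l(S, b) = -138 + 3*b (l(S, b) = 3*(b - 46) = 3*(-46 + b) = -138 + 3*b)
l(Q(9), T)/12251 + X(-39) = (-138 + 3*68)/12251 + (-1/4 + (1/8)*(-39)) = (-138 + 204)*(1/12251) + (-1/4 - 39/8) = 66*(1/12251) - 41/8 = 66/12251 - 41/8 = -501763/98008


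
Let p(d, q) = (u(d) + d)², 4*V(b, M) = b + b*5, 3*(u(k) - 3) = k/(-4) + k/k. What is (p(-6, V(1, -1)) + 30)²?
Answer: 1560001/1296 ≈ 1203.7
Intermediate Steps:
u(k) = 10/3 - k/12 (u(k) = 3 + (k/(-4) + k/k)/3 = 3 + (k*(-¼) + 1)/3 = 3 + (-k/4 + 1)/3 = 3 + (1 - k/4)/3 = 3 + (⅓ - k/12) = 10/3 - k/12)
V(b, M) = 3*b/2 (V(b, M) = (b + b*5)/4 = (b + 5*b)/4 = (6*b)/4 = 3*b/2)
p(d, q) = (10/3 + 11*d/12)² (p(d, q) = ((10/3 - d/12) + d)² = (10/3 + 11*d/12)²)
(p(-6, V(1, -1)) + 30)² = ((40 + 11*(-6))²/144 + 30)² = ((40 - 66)²/144 + 30)² = ((1/144)*(-26)² + 30)² = ((1/144)*676 + 30)² = (169/36 + 30)² = (1249/36)² = 1560001/1296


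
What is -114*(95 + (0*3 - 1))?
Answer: -10716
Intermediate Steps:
-114*(95 + (0*3 - 1)) = -114*(95 + (0 - 1)) = -114*(95 - 1) = -114*94 = -10716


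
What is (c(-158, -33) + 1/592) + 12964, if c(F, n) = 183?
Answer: 7783025/592 ≈ 13147.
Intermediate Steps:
(c(-158, -33) + 1/592) + 12964 = (183 + 1/592) + 12964 = 108337/592 + 12964 = 7783025/592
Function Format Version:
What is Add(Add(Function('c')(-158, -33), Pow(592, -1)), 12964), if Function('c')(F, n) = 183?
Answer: Rational(7783025, 592) ≈ 13147.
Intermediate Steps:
Add(Add(Function('c')(-158, -33), Pow(592, -1)), 12964) = Add(Add(183, Pow(592, -1)), 12964) = Add(Add(183, Rational(1, 592)), 12964) = Add(Rational(108337, 592), 12964) = Rational(7783025, 592)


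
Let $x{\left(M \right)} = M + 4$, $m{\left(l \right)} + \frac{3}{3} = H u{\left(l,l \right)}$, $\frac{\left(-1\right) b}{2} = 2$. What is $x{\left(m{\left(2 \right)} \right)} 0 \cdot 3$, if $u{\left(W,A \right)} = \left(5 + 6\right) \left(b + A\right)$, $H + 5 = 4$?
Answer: $0$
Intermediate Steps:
$b = -4$ ($b = \left(-2\right) 2 = -4$)
$H = -1$ ($H = -5 + 4 = -1$)
$u{\left(W,A \right)} = -44 + 11 A$ ($u{\left(W,A \right)} = \left(5 + 6\right) \left(-4 + A\right) = 11 \left(-4 + A\right) = -44 + 11 A$)
$m{\left(l \right)} = 43 - 11 l$ ($m{\left(l \right)} = -1 - \left(-44 + 11 l\right) = 43 - 11 l$)
$x{\left(M \right)} = 4 + M$
$x{\left(m{\left(2 \right)} \right)} 0 \cdot 3 = \left(4 + \left(43 - 22\right)\right) 0 \cdot 3 = \left(4 + 21\right) 0 \cdot 3 = 25 \cdot 0 \cdot 3 = 0 \cdot 3 = 0$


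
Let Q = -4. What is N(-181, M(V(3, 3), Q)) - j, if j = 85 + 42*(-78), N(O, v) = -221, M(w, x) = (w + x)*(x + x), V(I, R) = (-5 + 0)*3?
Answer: 2970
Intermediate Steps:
V(I, R) = -15 (V(I, R) = -5*3 = -15)
M(w, x) = 2*x*(w + x) (M(w, x) = (w + x)*(2*x) = 2*x*(w + x))
j = -3191 (j = 85 - 3276 = -3191)
N(-181, M(V(3, 3), Q)) - j = -221 - 1*(-3191) = -221 + 3191 = 2970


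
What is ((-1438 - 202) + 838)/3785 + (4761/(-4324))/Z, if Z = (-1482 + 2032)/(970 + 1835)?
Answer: -8293201/1423160 ≈ -5.8273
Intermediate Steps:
Z = 10/51 (Z = 550/2805 = 550*(1/2805) = 10/51 ≈ 0.19608)
((-1438 - 202) + 838)/3785 + (4761/(-4324))/Z = ((-1438 - 202) + 838)/3785 + (4761/(-4324))/(10/51) = (-1640 + 838)*(1/3785) + (4761*(-1/4324))*(51/10) = -802*1/3785 - 207/188*51/10 = -802/3785 - 10557/1880 = -8293201/1423160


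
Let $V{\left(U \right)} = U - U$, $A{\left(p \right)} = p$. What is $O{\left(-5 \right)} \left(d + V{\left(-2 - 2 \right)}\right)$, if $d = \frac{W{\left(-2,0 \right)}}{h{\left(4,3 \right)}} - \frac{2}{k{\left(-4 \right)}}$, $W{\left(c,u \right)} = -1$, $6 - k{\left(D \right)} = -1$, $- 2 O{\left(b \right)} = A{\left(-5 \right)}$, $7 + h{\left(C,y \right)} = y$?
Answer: $- \frac{5}{56} \approx -0.089286$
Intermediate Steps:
$h{\left(C,y \right)} = -7 + y$
$O{\left(b \right)} = \frac{5}{2}$ ($O{\left(b \right)} = \left(- \frac{1}{2}\right) \left(-5\right) = \frac{5}{2}$)
$k{\left(D \right)} = 7$ ($k{\left(D \right)} = 6 - -1 = 6 + 1 = 7$)
$V{\left(U \right)} = 0$
$d = - \frac{1}{28}$ ($d = - \frac{1}{-7 + 3} - \frac{2}{7} = - \frac{1}{-4} - \frac{2}{7} = \left(-1\right) \left(- \frac{1}{4}\right) - \frac{2}{7} = \frac{1}{4} - \frac{2}{7} = - \frac{1}{28} \approx -0.035714$)
$O{\left(-5 \right)} \left(d + V{\left(-2 - 2 \right)}\right) = \frac{5 \left(- \frac{1}{28} + 0\right)}{2} = \frac{5}{2} \left(- \frac{1}{28}\right) = - \frac{5}{56}$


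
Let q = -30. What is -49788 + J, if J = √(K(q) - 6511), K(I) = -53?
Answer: -49788 + 2*I*√1641 ≈ -49788.0 + 81.019*I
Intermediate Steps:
J = 2*I*√1641 (J = √(-53 - 6511) = √(-6564) = 2*I*√1641 ≈ 81.019*I)
-49788 + J = -49788 + 2*I*√1641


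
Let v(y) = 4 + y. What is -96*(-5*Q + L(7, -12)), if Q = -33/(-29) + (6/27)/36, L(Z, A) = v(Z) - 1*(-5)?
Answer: -772688/783 ≈ -986.83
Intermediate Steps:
L(Z, A) = 9 + Z (L(Z, A) = (4 + Z) - 1*(-5) = (4 + Z) + 5 = 9 + Z)
Q = 5375/4698 (Q = -33*(-1/29) + (6*(1/27))*(1/36) = 33/29 + (2/9)*(1/36) = 33/29 + 1/162 = 5375/4698 ≈ 1.1441)
-96*(-5*Q + L(7, -12)) = -96*(-5*5375/4698 + (9 + 7)) = -96*(-26875/4698 + 16) = -96*48293/4698 = -772688/783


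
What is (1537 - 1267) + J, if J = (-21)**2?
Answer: 711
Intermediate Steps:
J = 441
(1537 - 1267) + J = (1537 - 1267) + 441 = 270 + 441 = 711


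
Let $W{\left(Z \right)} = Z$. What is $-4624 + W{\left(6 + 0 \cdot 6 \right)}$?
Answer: $-4618$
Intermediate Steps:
$-4624 + W{\left(6 + 0 \cdot 6 \right)} = -4624 + \left(6 + 0 \cdot 6\right) = -4624 + \left(6 + 0\right) = -4624 + 6 = -4618$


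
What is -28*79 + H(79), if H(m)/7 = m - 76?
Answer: -2191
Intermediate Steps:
H(m) = -532 + 7*m (H(m) = 7*(m - 76) = 7*(-76 + m) = -532 + 7*m)
-28*79 + H(79) = -28*79 + (-532 + 7*79) = -2212 + (-532 + 553) = -2212 + 21 = -2191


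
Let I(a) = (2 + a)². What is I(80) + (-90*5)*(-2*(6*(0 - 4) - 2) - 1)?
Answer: -16226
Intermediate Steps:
I(80) + (-90*5)*(-2*(6*(0 - 4) - 2) - 1) = (2 + 80)² + (-90*5)*(-2*(6*(0 - 4) - 2) - 1) = 82² + (-30*15)*(-2*(6*(-4) - 2) - 1) = 6724 - 450*(-2*(-24 - 2) - 1) = 6724 - 450*(-2*(-26) - 1) = 6724 - 450*(52 - 1) = 6724 - 450*51 = 6724 - 22950 = -16226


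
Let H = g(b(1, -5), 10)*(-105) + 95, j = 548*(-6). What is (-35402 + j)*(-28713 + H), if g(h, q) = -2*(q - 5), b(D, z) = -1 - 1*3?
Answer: 1066605920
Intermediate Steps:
b(D, z) = -4 (b(D, z) = -1 - 3 = -4)
j = -3288
g(h, q) = 10 - 2*q (g(h, q) = -2*(-5 + q) = 10 - 2*q)
H = 1145 (H = (10 - 2*10)*(-105) + 95 = (10 - 20)*(-105) + 95 = -10*(-105) + 95 = 1050 + 95 = 1145)
(-35402 + j)*(-28713 + H) = (-35402 - 3288)*(-28713 + 1145) = -38690*(-27568) = 1066605920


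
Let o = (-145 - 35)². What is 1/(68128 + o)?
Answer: 1/100528 ≈ 9.9475e-6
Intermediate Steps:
o = 32400 (o = (-180)² = 32400)
1/(68128 + o) = 1/(68128 + 32400) = 1/100528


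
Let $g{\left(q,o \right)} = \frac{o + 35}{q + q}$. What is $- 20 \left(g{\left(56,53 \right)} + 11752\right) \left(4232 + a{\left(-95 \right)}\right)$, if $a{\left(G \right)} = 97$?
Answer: $- \frac{7122893310}{7} \approx -1.0176 \cdot 10^{9}$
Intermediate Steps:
$g{\left(q,o \right)} = \frac{35 + o}{2 q}$
$- 20 \left(g{\left(56,53 \right)} + 11752\right) \left(4232 + a{\left(-95 \right)}\right) = - 20 \left(\frac{35 + 53}{2 \cdot 56} + 11752\right) \left(4232 + 97\right) = - 20 \left(\frac{1}{2} \cdot \frac{1}{56} \cdot 88 + 11752\right) 4329 = - 20 \left(\frac{11}{14} + 11752\right) 4329 = - 20 \cdot \frac{164539}{14} \cdot 4329 = \left(-20\right) \frac{712289331}{14} = - \frac{7122893310}{7}$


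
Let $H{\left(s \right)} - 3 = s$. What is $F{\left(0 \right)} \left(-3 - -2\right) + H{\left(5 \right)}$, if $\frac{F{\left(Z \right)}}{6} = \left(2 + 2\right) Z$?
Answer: $8$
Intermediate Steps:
$F{\left(Z \right)} = 24 Z$ ($F{\left(Z \right)} = 6 \left(2 + 2\right) Z = 6 \cdot 4 Z = 24 Z$)
$H{\left(s \right)} = 3 + s$
$F{\left(0 \right)} \left(-3 - -2\right) + H{\left(5 \right)} = 24 \cdot 0 \left(-3 - -2\right) + \left(3 + 5\right) = 0 \left(-3 + 2\right) + 8 = 0 \left(-1\right) + 8 = 0 + 8 = 8$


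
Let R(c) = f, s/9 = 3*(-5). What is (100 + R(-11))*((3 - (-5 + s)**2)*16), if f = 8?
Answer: -33863616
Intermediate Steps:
s = -135 (s = 9*(3*(-5)) = 9*(-15) = -135)
R(c) = 8
(100 + R(-11))*((3 - (-5 + s)**2)*16) = (100 + 8)*((3 - (-5 - 135)**2)*16) = 108*((3 - 1*(-140)**2)*16) = 108*((3 - 1*19600)*16) = 108*((3 - 19600)*16) = 108*(-19597*16) = 108*(-313552) = -33863616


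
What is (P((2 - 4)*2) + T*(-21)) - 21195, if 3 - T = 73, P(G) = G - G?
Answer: -19725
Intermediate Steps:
P(G) = 0
T = -70 (T = 3 - 1*73 = 3 - 73 = -70)
(P((2 - 4)*2) + T*(-21)) - 21195 = (0 - 70*(-21)) - 21195 = (0 + 1470) - 21195 = 1470 - 21195 = -19725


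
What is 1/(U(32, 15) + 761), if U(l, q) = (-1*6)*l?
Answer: 1/569 ≈ 0.0017575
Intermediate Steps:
U(l, q) = -6*l
1/(U(32, 15) + 761) = 1/(-6*32 + 761) = 1/(-192 + 761) = 1/569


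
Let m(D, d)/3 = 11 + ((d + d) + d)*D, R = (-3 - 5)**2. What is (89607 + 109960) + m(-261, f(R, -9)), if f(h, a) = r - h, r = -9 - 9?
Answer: 392218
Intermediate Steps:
R = 64 (R = (-8)**2 = 64)
r = -18
f(h, a) = -18 - h
m(D, d) = 33 + 9*D*d (m(D, d) = 3*(11 + ((d + d) + d)*D) = 3*(11 + (2*d + d)*D) = 3*(11 + (3*d)*D) = 3*(11 + 3*D*d) = 33 + 9*D*d)
(89607 + 109960) + m(-261, f(R, -9)) = (89607 + 109960) + (33 + 9*(-261)*(-18 - 1*64)) = 199567 + (33 + 9*(-261)*(-18 - 64)) = 199567 + (33 + 9*(-261)*(-82)) = 199567 + (33 + 192618) = 199567 + 192651 = 392218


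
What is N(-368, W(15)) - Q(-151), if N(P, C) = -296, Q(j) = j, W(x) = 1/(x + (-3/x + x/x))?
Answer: -145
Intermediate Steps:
W(x) = 1/(1 + x - 3/x) (W(x) = 1/(x + (-3/x + 1)) = 1/(x + (1 - 3/x)) = 1/(1 + x - 3/x))
N(-368, W(15)) - Q(-151) = -296 - 1*(-151) = -296 + 151 = -145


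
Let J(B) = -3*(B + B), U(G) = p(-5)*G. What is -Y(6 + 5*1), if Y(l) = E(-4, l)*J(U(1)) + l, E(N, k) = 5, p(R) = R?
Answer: -161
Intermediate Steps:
U(G) = -5*G
J(B) = -6*B
Y(l) = 150 + l (Y(l) = 5*(-(-30)) + l = 5*(-6*(-5)) + l = 5*30 + l = 150 + l)
-Y(6 + 5*1) = -(150 + (6 + 5*1)) = -(150 + (6 + 5)) = -(150 + 11) = -1*161 = -161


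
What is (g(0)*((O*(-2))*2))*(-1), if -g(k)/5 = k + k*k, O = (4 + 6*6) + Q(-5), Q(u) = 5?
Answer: 0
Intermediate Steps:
O = 45 (O = (4 + 6*6) + 5 = (4 + 36) + 5 = 40 + 5 = 45)
g(k) = -5*k - 5*k² (g(k) = -5*(k + k*k) = -5*(k + k²) = -5*k - 5*k²)
(g(0)*((O*(-2))*2))*(-1) = ((-5*0*(1 + 0))*((45*(-2))*2))*(-1) = ((-5*0*1)*(-90*2))*(-1) = (0*(-180))*(-1) = 0*(-1) = 0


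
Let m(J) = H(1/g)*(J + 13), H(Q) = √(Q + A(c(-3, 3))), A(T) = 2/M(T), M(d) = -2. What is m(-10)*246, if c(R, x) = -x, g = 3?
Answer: 246*I*√6 ≈ 602.57*I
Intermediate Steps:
A(T) = -1 (A(T) = 2/(-2) = 2*(-½) = -1)
H(Q) = √(-1 + Q) (H(Q) = √(Q - 1) = √(-1 + Q))
m(J) = I*√6*(13 + J)/3 (m(J) = √(-1 + 1/3)*(J + 13) = √(-1 + ⅓)*(13 + J) = √(-⅔)*(13 + J) = (I*√6/3)*(13 + J) = I*√6*(13 + J)/3)
m(-10)*246 = (I*√6*(13 - 10)/3)*246 = ((⅓)*I*√6*3)*246 = (I*√6)*246 = 246*I*√6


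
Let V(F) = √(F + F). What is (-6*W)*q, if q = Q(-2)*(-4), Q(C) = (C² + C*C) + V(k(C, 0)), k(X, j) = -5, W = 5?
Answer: 960 + 120*I*√10 ≈ 960.0 + 379.47*I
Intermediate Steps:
V(F) = √2*√F (V(F) = √(2*F) = √2*√F)
Q(C) = 2*C² + I*√10 (Q(C) = (C² + C*C) + √2*√(-5) = (C² + C²) + √2*(I*√5) = 2*C² + I*√10)
q = -32 - 4*I*√10 (q = (2*(-2)² + I*√10)*(-4) = (2*4 + I*√10)*(-4) = (8 + I*√10)*(-4) = -32 - 4*I*√10 ≈ -32.0 - 12.649*I)
(-6*W)*q = (-6*5)*(-32 - 4*I*√10) = -30*(-32 - 4*I*√10) = 960 + 120*I*√10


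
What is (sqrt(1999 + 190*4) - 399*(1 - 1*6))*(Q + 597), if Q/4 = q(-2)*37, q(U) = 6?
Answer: 2962575 + 1485*sqrt(2759) ≈ 3.0406e+6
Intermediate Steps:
Q = 888 (Q = 4*(6*37) = 4*222 = 888)
(sqrt(1999 + 190*4) - 399*(1 - 1*6))*(Q + 597) = (sqrt(1999 + 190*4) - 399*(1 - 1*6))*(888 + 597) = (sqrt(1999 + 760) - 399*(1 - 6))*1485 = (sqrt(2759) - 399*(-5))*1485 = (sqrt(2759) + 1995)*1485 = (1995 + sqrt(2759))*1485 = 2962575 + 1485*sqrt(2759)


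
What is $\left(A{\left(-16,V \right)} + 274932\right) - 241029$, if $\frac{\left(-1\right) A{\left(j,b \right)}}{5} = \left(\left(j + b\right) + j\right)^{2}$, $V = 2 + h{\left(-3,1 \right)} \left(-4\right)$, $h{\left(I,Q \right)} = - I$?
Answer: $25083$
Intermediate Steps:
$V = -10$ ($V = 2 + \left(-1\right) \left(-3\right) \left(-4\right) = 2 + 3 \left(-4\right) = 2 - 12 = -10$)
$A{\left(j,b \right)} = - 5 \left(b + 2 j\right)^{2}$ ($A{\left(j,b \right)} = - 5 \left(\left(j + b\right) + j\right)^{2} = - 5 \left(\left(b + j\right) + j\right)^{2} = - 5 \left(b + 2 j\right)^{2}$)
$\left(A{\left(-16,V \right)} + 274932\right) - 241029 = \left(- 5 \left(-10 + 2 \left(-16\right)\right)^{2} + 274932\right) - 241029 = \left(- 5 \left(-10 - 32\right)^{2} + 274932\right) - 241029 = \left(- 5 \left(-42\right)^{2} + 274932\right) - 241029 = \left(\left(-5\right) 1764 + 274932\right) - 241029 = \left(-8820 + 274932\right) - 241029 = 266112 - 241029 = 25083$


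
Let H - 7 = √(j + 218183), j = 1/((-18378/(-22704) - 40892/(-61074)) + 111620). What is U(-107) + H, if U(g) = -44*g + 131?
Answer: 4846 + √36297059891972416543623637329215/12898086035455 ≈ 5313.1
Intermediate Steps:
j = 115552008/12898086035455 (j = 1/((-18378*(-1/22704) - 40892*(-1/61074)) + 111620) = 1/((3063/3784 + 20446/30537) + 111620) = 1/(170902495/115552008 + 111620) = 1/(12898086035455/115552008) = 115552008/12898086035455 ≈ 8.9588e-6)
U(g) = 131 - 44*g
H = 7 + √36297059891972416543623637329215/12898086035455 (H = 7 + √(115552008/12898086035455 + 218183) = 7 + √(2814143105589230273/12898086035455) = 7 + √36297059891972416543623637329215/12898086035455 ≈ 474.10)
U(-107) + H = (131 - 44*(-107)) + (7 + √36297059891972416543623637329215/12898086035455) = (131 + 4708) + (7 + √36297059891972416543623637329215/12898086035455) = 4839 + (7 + √36297059891972416543623637329215/12898086035455) = 4846 + √36297059891972416543623637329215/12898086035455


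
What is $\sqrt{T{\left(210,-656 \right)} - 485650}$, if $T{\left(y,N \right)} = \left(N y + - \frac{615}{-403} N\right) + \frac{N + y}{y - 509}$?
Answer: $\frac{2 i \sqrt{13411437950274}}{9269} \approx 790.2 i$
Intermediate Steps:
$T{\left(y,N \right)} = \frac{615 N}{403} + N y + \frac{N + y}{-509 + y}$ ($T{\left(y,N \right)} = \left(N y + \left(-615\right) \left(- \frac{1}{403}\right) N\right) + \frac{N + y}{-509 + y} = \left(N y + \frac{615 N}{403}\right) + \frac{N + y}{-509 + y} = \left(\frac{615 N}{403} + N y\right) + \frac{N + y}{-509 + y} = \frac{615 N}{403} + N y + \frac{N + y}{-509 + y}$)
$\sqrt{T{\left(210,-656 \right)} - 485650} = \sqrt{\frac{210 - - \frac{205086592}{403} - 656 \cdot 210^{2} - \left(- \frac{134159872}{403}\right) 210}{-509 + 210} - 485650} = \sqrt{\frac{210 + \frac{205086592}{403} - 28929600 + \frac{28173573120}{403}}{-299} - 485650} = \sqrt{- \frac{210 + \frac{205086592}{403} - 28929600 + \frac{28173573120}{403}}{299} - 485650} = \sqrt{\left(- \frac{1}{299}\right) \frac{1286162734}{31} - 485650} = \sqrt{- \frac{1286162734}{9269} - 485650} = \sqrt{- \frac{5787652584}{9269}} = \frac{2 i \sqrt{13411437950274}}{9269}$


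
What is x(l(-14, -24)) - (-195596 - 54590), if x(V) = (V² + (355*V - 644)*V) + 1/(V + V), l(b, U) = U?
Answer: 22593503/48 ≈ 4.7070e+5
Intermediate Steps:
x(V) = V² + 1/(2*V) + V*(-644 + 355*V) (x(V) = (V² + (-644 + 355*V)*V) + 1/(2*V) = (V² + V*(-644 + 355*V)) + 1/(2*V) = V² + 1/(2*V) + V*(-644 + 355*V))
x(l(-14, -24)) - (-195596 - 54590) = ((½)/(-24) - 644*(-24) + 356*(-24)²) - (-195596 - 54590) = ((½)*(-1/24) + 15456 + 356*576) - 1*(-250186) = (-1/48 + 15456 + 205056) + 250186 = 10584575/48 + 250186 = 22593503/48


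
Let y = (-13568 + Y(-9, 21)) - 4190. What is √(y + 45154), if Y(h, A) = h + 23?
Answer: √27410 ≈ 165.56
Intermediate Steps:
Y(h, A) = 23 + h
y = -17744 (y = (-13568 + (23 - 9)) - 4190 = (-13568 + 14) - 4190 = -13554 - 4190 = -17744)
√(y + 45154) = √(-17744 + 45154) = √27410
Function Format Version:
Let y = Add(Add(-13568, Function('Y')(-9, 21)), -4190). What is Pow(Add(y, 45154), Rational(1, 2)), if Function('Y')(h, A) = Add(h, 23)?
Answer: Pow(27410, Rational(1, 2)) ≈ 165.56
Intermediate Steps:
Function('Y')(h, A) = Add(23, h)
y = -17744 (y = Add(Add(-13568, Add(23, -9)), -4190) = Add(Add(-13568, 14), -4190) = Add(-13554, -4190) = -17744)
Pow(Add(y, 45154), Rational(1, 2)) = Pow(Add(-17744, 45154), Rational(1, 2)) = Pow(27410, Rational(1, 2))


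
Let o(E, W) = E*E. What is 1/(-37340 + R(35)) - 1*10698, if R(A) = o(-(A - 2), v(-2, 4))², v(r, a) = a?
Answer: -12287519537/1148581 ≈ -10698.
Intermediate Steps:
o(E, W) = E²
R(A) = (2 - A)⁴ (R(A) = ((-(A - 2))²)² = ((-(-2 + A))²)² = ((2 - A)²)² = (2 - A)⁴)
1/(-37340 + R(35)) - 1*10698 = 1/(-37340 + (-2 + 35)⁴) - 1*10698 = 1/(-37340 + 33⁴) - 10698 = 1/(-37340 + 1185921) - 10698 = 1/1148581 - 10698 = -12287519537/1148581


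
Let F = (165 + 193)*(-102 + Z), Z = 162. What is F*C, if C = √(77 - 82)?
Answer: 21480*I*√5 ≈ 48031.0*I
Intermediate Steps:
C = I*√5 (C = √(-5) = I*√5 ≈ 2.2361*I)
F = 21480 (F = (165 + 193)*(-102 + 162) = 358*60 = 21480)
F*C = 21480*(I*√5) = 21480*I*√5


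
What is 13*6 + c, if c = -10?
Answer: 68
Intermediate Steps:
13*6 + c = 13*6 - 10 = 78 - 10 = 68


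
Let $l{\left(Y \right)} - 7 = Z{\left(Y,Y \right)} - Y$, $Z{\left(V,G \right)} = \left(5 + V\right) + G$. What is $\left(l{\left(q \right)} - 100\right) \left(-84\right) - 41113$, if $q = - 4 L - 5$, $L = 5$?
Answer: $-31621$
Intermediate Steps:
$Z{\left(V,G \right)} = 5 + G + V$
$q = -25$ ($q = \left(-4\right) 5 - 5 = -20 - 5 = -25$)
$l{\left(Y \right)} = 12 + Y$ ($l{\left(Y \right)} = 7 + \left(\left(5 + Y + Y\right) - Y\right) = 7 + \left(\left(5 + 2 Y\right) - Y\right) = 7 + \left(5 + Y\right) = 12 + Y$)
$\left(l{\left(q \right)} - 100\right) \left(-84\right) - 41113 = \left(\left(12 - 25\right) - 100\right) \left(-84\right) - 41113 = \left(-13 - 100\right) \left(-84\right) - 41113 = \left(-113\right) \left(-84\right) - 41113 = 9492 - 41113 = -31621$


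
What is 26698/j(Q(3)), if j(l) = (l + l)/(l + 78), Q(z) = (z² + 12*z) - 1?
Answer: 814289/22 ≈ 37013.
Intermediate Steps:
Q(z) = -1 + z² + 12*z
j(l) = 2*l/(78 + l) (j(l) = (2*l)/(78 + l) = 2*l/(78 + l))
26698/j(Q(3)) = 26698/((2*(-1 + 3² + 12*3)/(78 + (-1 + 3² + 12*3)))) = 26698/((2*(-1 + 9 + 36)/(78 + (-1 + 9 + 36)))) = 26698/((2*44/(78 + 44))) = 26698/((2*44/122)) = 26698/((2*44*(1/122))) = 26698/(44/61) = 26698*(61/44) = 814289/22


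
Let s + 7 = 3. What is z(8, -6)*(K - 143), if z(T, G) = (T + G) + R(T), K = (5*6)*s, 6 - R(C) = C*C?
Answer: 14728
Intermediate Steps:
R(C) = 6 - C² (R(C) = 6 - C*C = 6 - C²)
s = -4 (s = -7 + 3 = -4)
K = -120 (K = (5*6)*(-4) = 30*(-4) = -120)
z(T, G) = 6 + G + T - T² (z(T, G) = (T + G) + (6 - T²) = (G + T) + (6 - T²) = 6 + G + T - T²)
z(8, -6)*(K - 143) = (6 - 6 + 8 - 1*8²)*(-120 - 143) = (6 - 6 + 8 - 1*64)*(-263) = (6 - 6 + 8 - 64)*(-263) = -56*(-263) = 14728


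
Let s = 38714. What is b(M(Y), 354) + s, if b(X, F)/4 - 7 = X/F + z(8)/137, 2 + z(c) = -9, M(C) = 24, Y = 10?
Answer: 313151182/8083 ≈ 38742.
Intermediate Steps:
z(c) = -11 (z(c) = -2 - 9 = -11)
b(X, F) = 3792/137 + 4*X/F (b(X, F) = 28 + 4*(X/F - 11/137) = 28 + 4*(-11/137 + X/F) = 28 + (-44/137 + 4*X/F) = 3792/137 + 4*X/F)
b(M(Y), 354) + s = (3792/137 + 4*24/354) + 38714 = (3792/137 + 4*24*(1/354)) + 38714 = (3792/137 + 16/59) + 38714 = 225920/8083 + 38714 = 313151182/8083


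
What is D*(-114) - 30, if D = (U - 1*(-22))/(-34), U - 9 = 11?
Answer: 1884/17 ≈ 110.82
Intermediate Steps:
U = 20 (U = 9 + 11 = 20)
D = -21/17 (D = (20 - 1*(-22))/(-34) = (20 + 22)*(-1/34) = 42*(-1/34) = -21/17 ≈ -1.2353)
D*(-114) - 30 = -21/17*(-114) - 30 = 2394/17 - 30 = 1884/17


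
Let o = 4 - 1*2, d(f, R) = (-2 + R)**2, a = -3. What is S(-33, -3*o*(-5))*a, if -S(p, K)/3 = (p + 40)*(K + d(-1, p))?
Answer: 79065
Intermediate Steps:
o = 2 (o = 4 - 2 = 2)
S(p, K) = -3*(40 + p)*(K + (-2 + p)**2) (S(p, K) = -3*(p + 40)*(K + (-2 + p)**2) = -3*(40 + p)*(K + (-2 + p)**2))
S(-33, -3*o*(-5))*a = (-480 - 120*(-3*2)*(-5) - 108*(-33)**2 - 3*(-33)**3 + 468*(-33) - 3*-3*2*(-5)*(-33))*(-3) = (-480 - (-720)*(-5) - 108*1089 - 3*(-35937) - 15444 - 3*(-6*(-5))*(-33))*(-3) = (-480 - 120*30 - 117612 + 107811 - 15444 - 3*30*(-33))*(-3) = (-480 - 3600 - 117612 + 107811 - 15444 + 2970)*(-3) = -26355*(-3) = 79065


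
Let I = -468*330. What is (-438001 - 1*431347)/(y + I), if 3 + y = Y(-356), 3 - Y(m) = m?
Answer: 217337/38521 ≈ 5.6420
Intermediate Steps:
Y(m) = 3 - m
I = -154440
y = 356 (y = -3 + (3 - 1*(-356)) = -3 + (3 + 356) = -3 + 359 = 356)
(-438001 - 1*431347)/(y + I) = (-438001 - 1*431347)/(356 - 154440) = (-438001 - 431347)/(-154084) = -869348*(-1/154084) = 217337/38521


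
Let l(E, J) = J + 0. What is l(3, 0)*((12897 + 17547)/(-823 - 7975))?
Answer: 0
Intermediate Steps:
l(E, J) = J
l(3, 0)*((12897 + 17547)/(-823 - 7975)) = 0*((12897 + 17547)/(-823 - 7975)) = 0*(30444/(-8798)) = 0*(30444*(-1/8798)) = 0*(-15222/4399) = 0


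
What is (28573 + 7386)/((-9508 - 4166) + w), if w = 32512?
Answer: 35959/18838 ≈ 1.9089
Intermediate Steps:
(28573 + 7386)/((-9508 - 4166) + w) = (28573 + 7386)/((-9508 - 4166) + 32512) = 35959/(-13674 + 32512) = 35959/18838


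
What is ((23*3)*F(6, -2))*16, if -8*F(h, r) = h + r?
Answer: -552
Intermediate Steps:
F(h, r) = -h/8 - r/8 (F(h, r) = -(h + r)/8 = -h/8 - r/8)
((23*3)*F(6, -2))*16 = ((23*3)*(-⅛*6 - ⅛*(-2)))*16 = (69*(-¾ + ¼))*16 = (69*(-½))*16 = -69/2*16 = -552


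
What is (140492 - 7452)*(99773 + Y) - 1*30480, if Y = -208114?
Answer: -14413717120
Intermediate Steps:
(140492 - 7452)*(99773 + Y) - 1*30480 = (140492 - 7452)*(99773 - 208114) - 1*30480 = 133040*(-108341) - 30480 = -14413686640 - 30480 = -14413717120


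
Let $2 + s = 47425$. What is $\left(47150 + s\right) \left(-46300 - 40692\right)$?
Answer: $-8227094416$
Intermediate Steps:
$s = 47423$ ($s = -2 + 47425 = 47423$)
$\left(47150 + s\right) \left(-46300 - 40692\right) = \left(47150 + 47423\right) \left(-46300 - 40692\right) = 94573 \left(-86992\right) = -8227094416$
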